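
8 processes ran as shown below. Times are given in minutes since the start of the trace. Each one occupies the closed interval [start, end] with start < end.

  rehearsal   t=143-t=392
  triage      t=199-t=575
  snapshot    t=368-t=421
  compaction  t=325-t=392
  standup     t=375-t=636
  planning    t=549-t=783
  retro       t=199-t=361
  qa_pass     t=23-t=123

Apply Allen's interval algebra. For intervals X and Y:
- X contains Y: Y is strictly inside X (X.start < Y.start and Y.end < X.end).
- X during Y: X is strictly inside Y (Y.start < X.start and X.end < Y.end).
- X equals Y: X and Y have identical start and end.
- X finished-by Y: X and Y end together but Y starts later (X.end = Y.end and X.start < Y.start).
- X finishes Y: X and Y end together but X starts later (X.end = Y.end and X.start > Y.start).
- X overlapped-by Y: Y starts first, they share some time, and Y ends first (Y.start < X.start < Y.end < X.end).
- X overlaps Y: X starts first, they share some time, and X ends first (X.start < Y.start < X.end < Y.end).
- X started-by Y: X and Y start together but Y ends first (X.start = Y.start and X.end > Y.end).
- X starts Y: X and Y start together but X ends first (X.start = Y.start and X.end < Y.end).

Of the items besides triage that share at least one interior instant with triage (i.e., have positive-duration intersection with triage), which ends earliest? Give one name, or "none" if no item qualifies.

retro

Target triage = [t=199, t=575].
compaction [t=325, t=392] → during → candidate.
planning [t=549, t=783] → overlapped-by → candidate.
qa_pass [t=23, t=123] → before → excluded.
rehearsal [t=143, t=392] → overlaps → candidate.
retro [t=199, t=361] → starts → candidate.
snapshot [t=368, t=421] → during → candidate.
standup [t=375, t=636] → overlapped-by → candidate.
Among candidates, earliest end is t=361 → retro.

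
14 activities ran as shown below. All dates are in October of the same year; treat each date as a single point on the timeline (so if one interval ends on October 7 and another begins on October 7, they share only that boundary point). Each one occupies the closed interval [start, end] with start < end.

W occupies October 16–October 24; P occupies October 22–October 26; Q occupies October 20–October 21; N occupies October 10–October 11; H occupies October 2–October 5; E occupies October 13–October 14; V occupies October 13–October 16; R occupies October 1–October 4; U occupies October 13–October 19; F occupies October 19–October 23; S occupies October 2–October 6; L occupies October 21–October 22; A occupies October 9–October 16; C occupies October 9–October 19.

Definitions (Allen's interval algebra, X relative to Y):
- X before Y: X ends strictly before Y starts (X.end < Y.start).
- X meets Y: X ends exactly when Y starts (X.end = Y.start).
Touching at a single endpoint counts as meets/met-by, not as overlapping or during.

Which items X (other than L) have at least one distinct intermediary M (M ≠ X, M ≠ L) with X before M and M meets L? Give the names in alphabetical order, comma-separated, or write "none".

A, C, E, H, N, R, S, U, V

Target L = [October 21, October 22].
Intermediaries M with M meets L: Q.
Via Q — items with X before Q: A, C, E, H, N, R, S, U, V.
Union: A, C, E, H, N, R, S, U, V.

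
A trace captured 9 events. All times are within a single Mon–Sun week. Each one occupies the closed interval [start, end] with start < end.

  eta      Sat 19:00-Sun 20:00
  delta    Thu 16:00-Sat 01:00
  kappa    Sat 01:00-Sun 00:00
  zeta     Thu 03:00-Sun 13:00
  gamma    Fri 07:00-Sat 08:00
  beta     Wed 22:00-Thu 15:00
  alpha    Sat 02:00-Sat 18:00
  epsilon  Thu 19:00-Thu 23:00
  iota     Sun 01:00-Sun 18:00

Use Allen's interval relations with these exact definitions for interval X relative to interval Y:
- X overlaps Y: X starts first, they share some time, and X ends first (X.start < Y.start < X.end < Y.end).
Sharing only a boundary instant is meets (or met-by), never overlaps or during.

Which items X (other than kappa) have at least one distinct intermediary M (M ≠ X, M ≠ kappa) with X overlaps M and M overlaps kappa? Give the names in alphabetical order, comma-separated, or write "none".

delta

Target kappa = [Sat 01:00, Sun 00:00].
Intermediaries M with M overlaps kappa: gamma.
Via gamma — items with X overlaps gamma: delta.
Union: delta.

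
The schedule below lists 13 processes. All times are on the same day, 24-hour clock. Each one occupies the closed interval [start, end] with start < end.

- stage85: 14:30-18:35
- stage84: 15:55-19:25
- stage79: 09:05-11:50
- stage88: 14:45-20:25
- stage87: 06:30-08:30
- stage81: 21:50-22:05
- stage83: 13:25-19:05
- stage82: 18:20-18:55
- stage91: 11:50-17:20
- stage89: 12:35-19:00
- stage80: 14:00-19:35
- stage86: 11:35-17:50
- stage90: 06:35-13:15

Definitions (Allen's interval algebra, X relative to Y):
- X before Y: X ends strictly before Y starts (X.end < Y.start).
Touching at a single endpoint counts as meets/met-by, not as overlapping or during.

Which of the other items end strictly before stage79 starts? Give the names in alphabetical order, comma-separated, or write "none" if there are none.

Target stage79 = [09:05, 11:50].
stage80 [14:00, 19:35] → after → no.
stage81 [21:50, 22:05] → after → no.
stage82 [18:20, 18:55] → after → no.
stage83 [13:25, 19:05] → after → no.
stage84 [15:55, 19:25] → after → no.
stage85 [14:30, 18:35] → after → no.
stage86 [11:35, 17:50] → overlapped-by → no.
stage87 [06:30, 08:30] → before → yes.
stage88 [14:45, 20:25] → after → no.
stage89 [12:35, 19:00] → after → no.
stage90 [06:35, 13:15] → contains → no.
stage91 [11:50, 17:20] → met-by → no.
Result: stage87.

stage87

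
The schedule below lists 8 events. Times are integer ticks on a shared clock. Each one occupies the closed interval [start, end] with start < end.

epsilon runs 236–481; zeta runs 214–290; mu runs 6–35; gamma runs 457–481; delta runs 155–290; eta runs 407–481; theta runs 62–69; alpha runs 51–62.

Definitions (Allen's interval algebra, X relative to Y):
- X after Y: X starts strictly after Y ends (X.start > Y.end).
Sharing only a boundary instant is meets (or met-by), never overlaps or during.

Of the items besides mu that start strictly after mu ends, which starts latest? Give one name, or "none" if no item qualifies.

gamma

Target mu = [6, 35].
alpha [51, 62] → after → candidate.
delta [155, 290] → after → candidate.
epsilon [236, 481] → after → candidate.
eta [407, 481] → after → candidate.
gamma [457, 481] → after → candidate.
theta [62, 69] → after → candidate.
zeta [214, 290] → after → candidate.
Among candidates, latest start is 457 → gamma.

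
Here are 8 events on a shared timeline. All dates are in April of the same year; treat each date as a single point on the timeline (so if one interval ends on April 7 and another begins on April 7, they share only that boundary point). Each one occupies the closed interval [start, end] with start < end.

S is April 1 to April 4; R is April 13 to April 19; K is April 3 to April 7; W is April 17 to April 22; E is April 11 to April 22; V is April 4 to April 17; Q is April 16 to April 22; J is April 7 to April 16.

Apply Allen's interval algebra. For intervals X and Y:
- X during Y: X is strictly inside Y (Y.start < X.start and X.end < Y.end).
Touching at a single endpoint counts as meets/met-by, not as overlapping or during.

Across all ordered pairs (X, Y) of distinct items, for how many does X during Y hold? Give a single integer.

2

Checking all 56 ordered pairs for relation 'during'; matching pairs in alphabetical order:
(J, V): J during V ✓
(R, E): R during E ✓
Count: 2.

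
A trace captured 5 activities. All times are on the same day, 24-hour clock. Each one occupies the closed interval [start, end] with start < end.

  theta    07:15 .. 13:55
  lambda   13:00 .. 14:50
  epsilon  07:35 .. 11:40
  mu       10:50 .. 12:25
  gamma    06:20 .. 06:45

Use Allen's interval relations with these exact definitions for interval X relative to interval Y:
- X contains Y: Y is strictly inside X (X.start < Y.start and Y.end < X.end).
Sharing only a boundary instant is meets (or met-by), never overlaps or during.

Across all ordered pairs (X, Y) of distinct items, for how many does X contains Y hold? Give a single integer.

Checking all 20 ordered pairs for relation 'contains'; matching pairs in alphabetical order:
(theta, epsilon): theta contains epsilon ✓
(theta, mu): theta contains mu ✓
Count: 2.

2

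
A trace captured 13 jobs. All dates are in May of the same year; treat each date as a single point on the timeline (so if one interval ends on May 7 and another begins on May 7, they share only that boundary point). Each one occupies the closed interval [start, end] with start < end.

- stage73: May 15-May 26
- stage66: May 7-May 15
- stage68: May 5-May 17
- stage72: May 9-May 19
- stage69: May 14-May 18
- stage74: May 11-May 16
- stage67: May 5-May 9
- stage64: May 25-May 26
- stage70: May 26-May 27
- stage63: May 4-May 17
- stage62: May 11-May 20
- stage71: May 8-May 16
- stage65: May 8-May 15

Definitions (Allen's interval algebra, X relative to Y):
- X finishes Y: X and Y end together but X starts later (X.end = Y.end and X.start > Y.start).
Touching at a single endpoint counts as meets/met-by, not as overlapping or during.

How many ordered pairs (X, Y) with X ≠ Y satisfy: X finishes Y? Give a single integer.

4

Checking all 156 ordered pairs for relation 'finishes'; matching pairs in alphabetical order:
(stage64, stage73): stage64 finishes stage73 ✓
(stage65, stage66): stage65 finishes stage66 ✓
(stage68, stage63): stage68 finishes stage63 ✓
(stage74, stage71): stage74 finishes stage71 ✓
Count: 4.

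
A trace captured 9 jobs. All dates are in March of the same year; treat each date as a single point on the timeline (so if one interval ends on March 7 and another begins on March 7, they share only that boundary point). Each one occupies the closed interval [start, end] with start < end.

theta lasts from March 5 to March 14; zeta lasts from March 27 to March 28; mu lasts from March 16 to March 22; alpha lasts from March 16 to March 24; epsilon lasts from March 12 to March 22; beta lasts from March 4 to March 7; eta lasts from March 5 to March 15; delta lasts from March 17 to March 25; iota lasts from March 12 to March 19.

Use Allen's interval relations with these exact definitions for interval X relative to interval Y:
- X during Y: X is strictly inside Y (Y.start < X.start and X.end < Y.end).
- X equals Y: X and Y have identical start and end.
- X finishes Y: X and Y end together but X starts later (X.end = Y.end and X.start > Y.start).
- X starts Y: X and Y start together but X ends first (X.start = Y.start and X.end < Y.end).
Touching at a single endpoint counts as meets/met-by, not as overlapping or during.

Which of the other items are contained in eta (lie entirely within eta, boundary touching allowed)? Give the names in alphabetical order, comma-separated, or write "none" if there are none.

Target eta = [March 5, March 15].
alpha [March 16, March 24] → after → no.
beta [March 4, March 7] → overlaps → no.
delta [March 17, March 25] → after → no.
epsilon [March 12, March 22] → overlapped-by → no.
iota [March 12, March 19] → overlapped-by → no.
mu [March 16, March 22] → after → no.
theta [March 5, March 14] → starts → yes.
zeta [March 27, March 28] → after → no.
Result: theta.

theta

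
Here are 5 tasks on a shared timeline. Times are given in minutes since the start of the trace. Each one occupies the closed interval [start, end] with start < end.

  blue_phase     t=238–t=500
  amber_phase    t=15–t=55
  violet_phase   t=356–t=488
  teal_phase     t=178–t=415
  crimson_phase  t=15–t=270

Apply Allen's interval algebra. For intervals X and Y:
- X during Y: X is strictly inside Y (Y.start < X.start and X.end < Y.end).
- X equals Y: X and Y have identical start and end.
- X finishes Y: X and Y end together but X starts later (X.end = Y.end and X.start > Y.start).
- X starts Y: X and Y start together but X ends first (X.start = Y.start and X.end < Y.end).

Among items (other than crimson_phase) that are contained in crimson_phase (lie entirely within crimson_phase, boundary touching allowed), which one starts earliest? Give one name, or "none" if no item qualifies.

amber_phase

Target crimson_phase = [t=15, t=270].
amber_phase [t=15, t=55] → starts → candidate.
blue_phase [t=238, t=500] → overlapped-by → excluded.
teal_phase [t=178, t=415] → overlapped-by → excluded.
violet_phase [t=356, t=488] → after → excluded.
Among candidates, earliest start is t=15 → amber_phase.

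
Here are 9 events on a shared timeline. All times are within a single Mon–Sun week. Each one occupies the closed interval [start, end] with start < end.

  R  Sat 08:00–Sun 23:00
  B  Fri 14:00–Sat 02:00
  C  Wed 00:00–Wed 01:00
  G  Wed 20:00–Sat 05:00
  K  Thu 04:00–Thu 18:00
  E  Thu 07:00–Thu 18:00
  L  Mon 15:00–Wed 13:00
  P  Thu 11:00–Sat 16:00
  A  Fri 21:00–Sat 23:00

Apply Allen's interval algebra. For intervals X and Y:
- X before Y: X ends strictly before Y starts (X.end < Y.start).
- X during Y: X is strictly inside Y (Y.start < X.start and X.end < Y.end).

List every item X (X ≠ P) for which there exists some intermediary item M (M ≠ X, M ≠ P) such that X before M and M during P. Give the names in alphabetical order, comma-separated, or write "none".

Target P = [Thu 11:00, Sat 16:00].
Intermediaries M with M during P: B.
Via B — items with X before B: C, E, K, L.
Union: C, E, K, L.

C, E, K, L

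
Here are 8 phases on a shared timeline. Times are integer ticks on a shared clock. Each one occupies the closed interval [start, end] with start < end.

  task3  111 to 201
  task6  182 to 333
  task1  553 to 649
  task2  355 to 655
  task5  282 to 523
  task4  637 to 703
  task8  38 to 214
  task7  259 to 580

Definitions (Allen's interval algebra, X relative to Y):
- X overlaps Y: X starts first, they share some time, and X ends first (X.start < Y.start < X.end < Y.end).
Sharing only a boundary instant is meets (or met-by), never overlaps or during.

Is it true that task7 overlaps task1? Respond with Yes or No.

Yes

task7 = [259, 580], task1 = [553, 649].
Actual relation of task7 to task1: overlaps.
Asked whether 'overlaps' holds → Yes.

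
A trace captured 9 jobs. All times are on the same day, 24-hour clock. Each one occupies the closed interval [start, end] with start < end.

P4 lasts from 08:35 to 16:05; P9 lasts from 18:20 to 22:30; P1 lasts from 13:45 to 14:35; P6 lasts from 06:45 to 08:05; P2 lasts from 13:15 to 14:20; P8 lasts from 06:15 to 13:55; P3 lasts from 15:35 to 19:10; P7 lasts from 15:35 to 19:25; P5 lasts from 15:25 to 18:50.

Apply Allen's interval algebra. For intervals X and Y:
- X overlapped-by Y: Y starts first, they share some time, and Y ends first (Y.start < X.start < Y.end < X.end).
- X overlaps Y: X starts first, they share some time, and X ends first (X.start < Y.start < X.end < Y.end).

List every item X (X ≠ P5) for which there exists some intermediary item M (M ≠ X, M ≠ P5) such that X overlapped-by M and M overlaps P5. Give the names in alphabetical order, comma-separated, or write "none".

P3, P7

Target P5 = [15:25, 18:50].
Intermediaries M with M overlaps P5: P4.
Via P4 — items with X overlapped-by P4: P3, P7.
Union: P3, P7.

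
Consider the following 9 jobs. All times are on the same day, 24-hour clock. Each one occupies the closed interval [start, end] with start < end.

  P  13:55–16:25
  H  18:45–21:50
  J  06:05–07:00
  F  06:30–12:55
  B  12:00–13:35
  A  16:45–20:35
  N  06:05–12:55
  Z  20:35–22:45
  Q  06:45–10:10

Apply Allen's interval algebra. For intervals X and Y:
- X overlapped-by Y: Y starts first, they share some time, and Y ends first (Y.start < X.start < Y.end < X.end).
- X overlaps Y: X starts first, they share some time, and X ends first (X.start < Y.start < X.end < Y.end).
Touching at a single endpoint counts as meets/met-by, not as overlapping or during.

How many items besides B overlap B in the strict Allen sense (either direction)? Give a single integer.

Target B = [12:00, 13:35].
A [16:45, 20:35] → after → no.
F [06:30, 12:55] → overlaps → counts.
H [18:45, 21:50] → after → no.
J [06:05, 07:00] → before → no.
N [06:05, 12:55] → overlaps → counts.
P [13:55, 16:25] → after → no.
Q [06:45, 10:10] → before → no.
Z [20:35, 22:45] → after → no.
Total: 2.

2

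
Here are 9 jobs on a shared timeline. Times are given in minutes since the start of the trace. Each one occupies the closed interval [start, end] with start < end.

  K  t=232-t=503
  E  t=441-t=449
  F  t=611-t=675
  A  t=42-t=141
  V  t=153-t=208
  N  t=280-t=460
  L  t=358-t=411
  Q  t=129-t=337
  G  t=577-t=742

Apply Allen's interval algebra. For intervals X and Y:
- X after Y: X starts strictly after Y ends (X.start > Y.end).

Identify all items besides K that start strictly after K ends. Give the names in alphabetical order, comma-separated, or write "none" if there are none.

F, G

Target K = [t=232, t=503].
A [t=42, t=141] → before → no.
E [t=441, t=449] → during → no.
F [t=611, t=675] → after → yes.
G [t=577, t=742] → after → yes.
L [t=358, t=411] → during → no.
N [t=280, t=460] → during → no.
Q [t=129, t=337] → overlaps → no.
V [t=153, t=208] → before → no.
Result: F, G.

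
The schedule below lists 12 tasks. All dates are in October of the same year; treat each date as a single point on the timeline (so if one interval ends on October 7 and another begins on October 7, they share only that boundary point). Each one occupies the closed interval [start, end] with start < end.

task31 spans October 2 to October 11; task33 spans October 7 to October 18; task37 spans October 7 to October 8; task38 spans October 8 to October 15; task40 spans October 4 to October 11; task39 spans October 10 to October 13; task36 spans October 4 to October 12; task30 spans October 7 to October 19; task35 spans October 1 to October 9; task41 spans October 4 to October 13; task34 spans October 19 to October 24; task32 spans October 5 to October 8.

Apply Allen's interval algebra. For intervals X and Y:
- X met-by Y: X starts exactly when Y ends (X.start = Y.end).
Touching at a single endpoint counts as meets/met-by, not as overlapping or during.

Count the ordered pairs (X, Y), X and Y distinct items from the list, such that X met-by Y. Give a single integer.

Checking all 132 ordered pairs for relation 'met-by'; matching pairs in alphabetical order:
(task34, task30): task34 met-by task30 ✓
(task38, task32): task38 met-by task32 ✓
(task38, task37): task38 met-by task37 ✓
Count: 3.

3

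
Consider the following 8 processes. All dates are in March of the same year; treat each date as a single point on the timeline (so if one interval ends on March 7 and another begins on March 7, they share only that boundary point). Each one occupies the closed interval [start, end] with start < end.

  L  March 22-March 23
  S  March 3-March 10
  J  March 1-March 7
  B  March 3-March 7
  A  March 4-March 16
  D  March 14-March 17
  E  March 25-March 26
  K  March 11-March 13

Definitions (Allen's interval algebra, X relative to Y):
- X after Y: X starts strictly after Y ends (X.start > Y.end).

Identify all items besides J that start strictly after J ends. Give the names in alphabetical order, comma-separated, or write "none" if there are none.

Target J = [March 1, March 7].
A [March 4, March 16] → overlapped-by → no.
B [March 3, March 7] → finishes → no.
D [March 14, March 17] → after → yes.
E [March 25, March 26] → after → yes.
K [March 11, March 13] → after → yes.
L [March 22, March 23] → after → yes.
S [March 3, March 10] → overlapped-by → no.
Result: D, E, K, L.

D, E, K, L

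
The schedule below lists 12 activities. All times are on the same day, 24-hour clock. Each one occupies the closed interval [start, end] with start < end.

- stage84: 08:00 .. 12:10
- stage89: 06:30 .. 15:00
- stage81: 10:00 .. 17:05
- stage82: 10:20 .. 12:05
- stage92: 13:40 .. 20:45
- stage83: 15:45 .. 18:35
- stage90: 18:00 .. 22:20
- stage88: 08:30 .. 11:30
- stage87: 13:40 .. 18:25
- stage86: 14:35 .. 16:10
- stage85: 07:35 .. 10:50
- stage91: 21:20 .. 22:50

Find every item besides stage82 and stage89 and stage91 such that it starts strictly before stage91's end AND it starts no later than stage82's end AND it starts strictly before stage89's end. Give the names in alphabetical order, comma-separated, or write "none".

Conditions: its start is strictly before stage91's end (X.start < 22:50) AND its start is no later than stage82's end (X.start <= 12:05) AND its start is strictly before stage89's end (X.start < 15:00).
stage81: start 10:00 < 22:50? ✓; start 10:00 <= 12:05? ✓; start 10:00 < 15:00? ✓ → yes.
stage83: start 15:45 < 22:50? ✓; start 15:45 <= 12:05? ✗; start 15:45 < 15:00? ✗ → no.
stage84: start 08:00 < 22:50? ✓; start 08:00 <= 12:05? ✓; start 08:00 < 15:00? ✓ → yes.
stage85: start 07:35 < 22:50? ✓; start 07:35 <= 12:05? ✓; start 07:35 < 15:00? ✓ → yes.
stage86: start 14:35 < 22:50? ✓; start 14:35 <= 12:05? ✗; start 14:35 < 15:00? ✓ → no.
stage87: start 13:40 < 22:50? ✓; start 13:40 <= 12:05? ✗; start 13:40 < 15:00? ✓ → no.
stage88: start 08:30 < 22:50? ✓; start 08:30 <= 12:05? ✓; start 08:30 < 15:00? ✓ → yes.
stage90: start 18:00 < 22:50? ✓; start 18:00 <= 12:05? ✗; start 18:00 < 15:00? ✗ → no.
stage92: start 13:40 < 22:50? ✓; start 13:40 <= 12:05? ✗; start 13:40 < 15:00? ✓ → no.
Result: stage81, stage84, stage85, stage88.

stage81, stage84, stage85, stage88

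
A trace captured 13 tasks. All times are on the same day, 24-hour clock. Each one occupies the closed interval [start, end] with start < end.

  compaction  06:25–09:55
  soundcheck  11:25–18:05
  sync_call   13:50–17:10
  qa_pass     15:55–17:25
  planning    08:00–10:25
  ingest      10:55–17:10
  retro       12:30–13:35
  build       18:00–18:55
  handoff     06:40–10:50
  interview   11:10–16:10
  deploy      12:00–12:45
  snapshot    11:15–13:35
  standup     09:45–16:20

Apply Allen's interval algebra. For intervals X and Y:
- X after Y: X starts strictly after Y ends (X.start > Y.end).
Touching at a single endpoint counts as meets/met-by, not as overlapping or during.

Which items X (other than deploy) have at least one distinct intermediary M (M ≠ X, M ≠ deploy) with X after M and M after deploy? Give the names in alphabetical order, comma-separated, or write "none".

Target deploy = [12:00, 12:45].
Intermediaries M with M after deploy: build, qa_pass, sync_call.
Via build — items with X after build: none.
Via qa_pass — items with X after qa_pass: build.
Via sync_call — items with X after sync_call: build.
Union: build.

build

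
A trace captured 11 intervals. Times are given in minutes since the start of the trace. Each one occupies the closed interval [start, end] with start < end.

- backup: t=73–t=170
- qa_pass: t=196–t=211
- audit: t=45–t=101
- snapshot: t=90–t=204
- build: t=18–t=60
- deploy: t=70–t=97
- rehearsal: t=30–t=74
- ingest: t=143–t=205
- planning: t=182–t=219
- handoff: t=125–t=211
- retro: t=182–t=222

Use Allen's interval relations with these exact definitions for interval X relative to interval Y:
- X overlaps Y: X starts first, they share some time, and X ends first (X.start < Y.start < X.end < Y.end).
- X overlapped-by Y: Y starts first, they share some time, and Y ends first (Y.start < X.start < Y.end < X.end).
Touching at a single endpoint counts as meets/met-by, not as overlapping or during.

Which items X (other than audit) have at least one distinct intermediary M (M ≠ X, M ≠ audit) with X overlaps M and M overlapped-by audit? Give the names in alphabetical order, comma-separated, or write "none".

Target audit = [t=45, t=101].
Intermediaries M with M overlapped-by audit: backup, snapshot.
Via backup — items with X overlaps backup: deploy, rehearsal.
Via snapshot — items with X overlaps snapshot: backup, deploy.
Union: backup, deploy, rehearsal.

backup, deploy, rehearsal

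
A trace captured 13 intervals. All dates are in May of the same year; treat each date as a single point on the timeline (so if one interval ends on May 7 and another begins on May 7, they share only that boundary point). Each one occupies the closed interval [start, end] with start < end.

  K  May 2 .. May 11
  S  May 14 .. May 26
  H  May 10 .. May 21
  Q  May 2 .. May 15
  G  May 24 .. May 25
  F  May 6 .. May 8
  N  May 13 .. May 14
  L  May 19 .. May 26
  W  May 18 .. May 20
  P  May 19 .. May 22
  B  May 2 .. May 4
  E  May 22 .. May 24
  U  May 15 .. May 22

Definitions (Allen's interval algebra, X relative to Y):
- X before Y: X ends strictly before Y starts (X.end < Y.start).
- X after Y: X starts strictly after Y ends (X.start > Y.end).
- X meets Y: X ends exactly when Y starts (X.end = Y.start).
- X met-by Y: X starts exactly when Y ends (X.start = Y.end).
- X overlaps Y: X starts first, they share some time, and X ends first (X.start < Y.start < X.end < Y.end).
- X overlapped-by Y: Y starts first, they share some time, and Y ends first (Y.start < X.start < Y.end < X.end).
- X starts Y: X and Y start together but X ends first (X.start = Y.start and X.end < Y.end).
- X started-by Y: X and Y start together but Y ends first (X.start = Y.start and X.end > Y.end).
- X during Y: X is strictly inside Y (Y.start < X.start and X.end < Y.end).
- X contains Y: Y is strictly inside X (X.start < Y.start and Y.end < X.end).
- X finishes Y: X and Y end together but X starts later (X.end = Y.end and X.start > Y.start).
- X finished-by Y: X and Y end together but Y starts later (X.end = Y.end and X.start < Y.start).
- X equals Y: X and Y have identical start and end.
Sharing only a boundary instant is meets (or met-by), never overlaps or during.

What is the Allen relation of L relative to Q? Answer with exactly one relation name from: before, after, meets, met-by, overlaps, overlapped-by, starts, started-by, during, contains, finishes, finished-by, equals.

after

L = [May 19, May 26]; Q = [May 2, May 15].
Compare endpoints: L.start > Q.start, L.start > Q.end, L.end > Q.start, L.end > Q.end.
That pattern is 'after'.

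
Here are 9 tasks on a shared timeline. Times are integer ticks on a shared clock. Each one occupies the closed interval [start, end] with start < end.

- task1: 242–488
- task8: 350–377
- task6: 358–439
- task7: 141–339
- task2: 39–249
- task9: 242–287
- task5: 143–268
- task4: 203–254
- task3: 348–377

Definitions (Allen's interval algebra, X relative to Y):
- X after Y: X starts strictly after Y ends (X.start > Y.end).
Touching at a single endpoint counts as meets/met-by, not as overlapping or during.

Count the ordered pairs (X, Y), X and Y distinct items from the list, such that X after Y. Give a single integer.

Checking all 72 ordered pairs for relation 'after'; matching pairs in alphabetical order:
(task3, task2): task3 after task2 ✓
(task3, task4): task3 after task4 ✓
(task3, task5): task3 after task5 ✓
(task3, task7): task3 after task7 ✓
(task3, task9): task3 after task9 ✓
(task6, task2): task6 after task2 ✓
(task6, task4): task6 after task4 ✓
(task6, task5): task6 after task5 ✓
(task6, task7): task6 after task7 ✓
(task6, task9): task6 after task9 ✓
(task8, task2): task8 after task2 ✓
(task8, task4): task8 after task4 ✓
(task8, task5): task8 after task5 ✓
(task8, task7): task8 after task7 ✓
(task8, task9): task8 after task9 ✓
Count: 15.

15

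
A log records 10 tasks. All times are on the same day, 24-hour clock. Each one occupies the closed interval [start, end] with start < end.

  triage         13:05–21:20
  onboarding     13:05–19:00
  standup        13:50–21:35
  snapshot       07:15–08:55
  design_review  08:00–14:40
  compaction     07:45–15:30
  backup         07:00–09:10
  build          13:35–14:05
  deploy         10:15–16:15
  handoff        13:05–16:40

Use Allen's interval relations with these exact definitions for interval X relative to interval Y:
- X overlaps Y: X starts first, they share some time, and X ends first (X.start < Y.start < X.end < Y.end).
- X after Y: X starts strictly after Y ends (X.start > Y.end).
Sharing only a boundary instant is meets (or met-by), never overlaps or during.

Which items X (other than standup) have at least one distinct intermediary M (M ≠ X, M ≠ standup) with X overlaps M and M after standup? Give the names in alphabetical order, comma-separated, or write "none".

none

Target standup = [13:50, 21:35].
Intermediaries M with M after standup: none.
Union: none.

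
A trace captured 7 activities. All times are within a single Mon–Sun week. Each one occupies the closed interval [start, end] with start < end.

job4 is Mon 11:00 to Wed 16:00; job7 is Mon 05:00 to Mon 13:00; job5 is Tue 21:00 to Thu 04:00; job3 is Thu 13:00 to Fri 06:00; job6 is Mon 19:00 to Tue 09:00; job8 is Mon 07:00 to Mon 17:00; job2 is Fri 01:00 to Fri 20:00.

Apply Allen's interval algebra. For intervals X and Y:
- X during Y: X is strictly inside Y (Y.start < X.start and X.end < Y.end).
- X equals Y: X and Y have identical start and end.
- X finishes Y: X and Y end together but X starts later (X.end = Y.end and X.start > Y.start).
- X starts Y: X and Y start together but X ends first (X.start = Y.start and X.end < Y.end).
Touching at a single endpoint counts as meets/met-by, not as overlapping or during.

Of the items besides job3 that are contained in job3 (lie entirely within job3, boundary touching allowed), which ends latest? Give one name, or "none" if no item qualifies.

none

Target job3 = [Thu 13:00, Fri 06:00].
job2 [Fri 01:00, Fri 20:00] → overlapped-by → excluded.
job4 [Mon 11:00, Wed 16:00] → before → excluded.
job5 [Tue 21:00, Thu 04:00] → before → excluded.
job6 [Mon 19:00, Tue 09:00] → before → excluded.
job7 [Mon 05:00, Mon 13:00] → before → excluded.
job8 [Mon 07:00, Mon 17:00] → before → excluded.
No candidates → none.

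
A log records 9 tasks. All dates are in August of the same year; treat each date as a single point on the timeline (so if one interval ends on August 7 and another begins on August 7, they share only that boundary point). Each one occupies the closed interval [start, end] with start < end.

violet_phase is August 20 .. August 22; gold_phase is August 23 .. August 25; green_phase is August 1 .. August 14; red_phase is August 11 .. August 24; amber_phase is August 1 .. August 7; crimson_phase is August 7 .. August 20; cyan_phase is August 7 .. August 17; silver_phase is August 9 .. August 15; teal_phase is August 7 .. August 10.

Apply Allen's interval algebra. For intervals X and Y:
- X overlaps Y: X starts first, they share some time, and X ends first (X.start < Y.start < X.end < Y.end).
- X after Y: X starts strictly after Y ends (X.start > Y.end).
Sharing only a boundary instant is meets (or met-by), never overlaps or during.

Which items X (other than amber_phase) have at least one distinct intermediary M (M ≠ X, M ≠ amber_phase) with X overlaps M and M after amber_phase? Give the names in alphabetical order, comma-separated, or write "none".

crimson_phase, cyan_phase, green_phase, red_phase, silver_phase, teal_phase

Target amber_phase = [August 1, August 7].
Intermediaries M with M after amber_phase: gold_phase, red_phase, silver_phase, violet_phase.
Via gold_phase — items with X overlaps gold_phase: red_phase.
Via red_phase — items with X overlaps red_phase: crimson_phase, cyan_phase, green_phase, silver_phase.
Via silver_phase — items with X overlaps silver_phase: green_phase, teal_phase.
Via violet_phase — items with X overlaps violet_phase: none.
Union: crimson_phase, cyan_phase, green_phase, red_phase, silver_phase, teal_phase.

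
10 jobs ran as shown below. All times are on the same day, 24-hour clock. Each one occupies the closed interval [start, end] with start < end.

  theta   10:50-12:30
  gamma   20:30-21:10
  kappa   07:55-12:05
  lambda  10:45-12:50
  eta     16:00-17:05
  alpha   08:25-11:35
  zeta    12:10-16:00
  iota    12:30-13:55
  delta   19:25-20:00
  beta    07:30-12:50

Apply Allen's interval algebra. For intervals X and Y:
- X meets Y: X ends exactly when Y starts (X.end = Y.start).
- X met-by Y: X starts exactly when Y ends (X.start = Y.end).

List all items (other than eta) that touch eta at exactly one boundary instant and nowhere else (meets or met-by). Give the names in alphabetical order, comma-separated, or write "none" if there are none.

Target eta = [16:00, 17:05].
alpha [08:25, 11:35] → before → no.
beta [07:30, 12:50] → before → no.
delta [19:25, 20:00] → after → no.
gamma [20:30, 21:10] → after → no.
iota [12:30, 13:55] → before → no.
kappa [07:55, 12:05] → before → no.
lambda [10:45, 12:50] → before → no.
theta [10:50, 12:30] → before → no.
zeta [12:10, 16:00] → meets → yes.
Result: zeta.

zeta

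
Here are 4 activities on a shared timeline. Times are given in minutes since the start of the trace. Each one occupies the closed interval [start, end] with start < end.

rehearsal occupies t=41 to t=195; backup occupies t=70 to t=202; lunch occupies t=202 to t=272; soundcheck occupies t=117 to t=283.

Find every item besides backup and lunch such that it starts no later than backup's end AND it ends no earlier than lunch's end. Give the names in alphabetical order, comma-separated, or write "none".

Conditions: its start is no later than backup's end (X.start <= t=202) AND its end is no earlier than lunch's end (X.end >= t=272).
rehearsal: start t=41 <= t=202? ✓; end t=195 >= t=272? ✗ → no.
soundcheck: start t=117 <= t=202? ✓; end t=283 >= t=272? ✓ → yes.
Result: soundcheck.

soundcheck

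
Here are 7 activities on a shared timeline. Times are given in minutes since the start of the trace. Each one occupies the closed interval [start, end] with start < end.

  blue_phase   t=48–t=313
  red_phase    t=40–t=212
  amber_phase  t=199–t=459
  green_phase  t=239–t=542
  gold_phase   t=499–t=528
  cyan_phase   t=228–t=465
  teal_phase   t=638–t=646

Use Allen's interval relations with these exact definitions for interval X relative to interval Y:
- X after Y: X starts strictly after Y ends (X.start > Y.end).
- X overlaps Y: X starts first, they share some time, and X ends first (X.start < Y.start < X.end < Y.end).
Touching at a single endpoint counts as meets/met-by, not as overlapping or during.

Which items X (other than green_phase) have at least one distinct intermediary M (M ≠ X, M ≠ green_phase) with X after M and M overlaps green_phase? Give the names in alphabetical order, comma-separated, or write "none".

Target green_phase = [t=239, t=542].
Intermediaries M with M overlaps green_phase: amber_phase, blue_phase, cyan_phase.
Via amber_phase — items with X after amber_phase: gold_phase, teal_phase.
Via blue_phase — items with X after blue_phase: gold_phase, teal_phase.
Via cyan_phase — items with X after cyan_phase: gold_phase, teal_phase.
Union: gold_phase, teal_phase.

gold_phase, teal_phase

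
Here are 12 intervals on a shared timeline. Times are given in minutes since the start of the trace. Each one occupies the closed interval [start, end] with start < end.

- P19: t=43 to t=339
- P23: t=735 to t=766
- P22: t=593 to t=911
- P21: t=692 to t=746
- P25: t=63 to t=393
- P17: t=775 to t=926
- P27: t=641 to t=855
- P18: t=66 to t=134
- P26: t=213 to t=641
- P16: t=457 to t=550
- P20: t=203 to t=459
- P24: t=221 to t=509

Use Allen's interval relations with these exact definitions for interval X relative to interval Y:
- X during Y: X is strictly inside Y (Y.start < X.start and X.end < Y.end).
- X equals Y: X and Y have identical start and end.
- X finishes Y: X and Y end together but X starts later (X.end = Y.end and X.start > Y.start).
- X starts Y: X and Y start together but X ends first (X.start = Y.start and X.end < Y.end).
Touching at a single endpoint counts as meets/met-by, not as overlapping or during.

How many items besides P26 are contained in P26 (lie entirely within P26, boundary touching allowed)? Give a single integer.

Target P26 = [t=213, t=641].
P16 [t=457, t=550] → during → counts.
P17 [t=775, t=926] → after → no.
P18 [t=66, t=134] → before → no.
P19 [t=43, t=339] → overlaps → no.
P20 [t=203, t=459] → overlaps → no.
P21 [t=692, t=746] → after → no.
P22 [t=593, t=911] → overlapped-by → no.
P23 [t=735, t=766] → after → no.
P24 [t=221, t=509] → during → counts.
P25 [t=63, t=393] → overlaps → no.
P27 [t=641, t=855] → met-by → no.
Total: 2.

2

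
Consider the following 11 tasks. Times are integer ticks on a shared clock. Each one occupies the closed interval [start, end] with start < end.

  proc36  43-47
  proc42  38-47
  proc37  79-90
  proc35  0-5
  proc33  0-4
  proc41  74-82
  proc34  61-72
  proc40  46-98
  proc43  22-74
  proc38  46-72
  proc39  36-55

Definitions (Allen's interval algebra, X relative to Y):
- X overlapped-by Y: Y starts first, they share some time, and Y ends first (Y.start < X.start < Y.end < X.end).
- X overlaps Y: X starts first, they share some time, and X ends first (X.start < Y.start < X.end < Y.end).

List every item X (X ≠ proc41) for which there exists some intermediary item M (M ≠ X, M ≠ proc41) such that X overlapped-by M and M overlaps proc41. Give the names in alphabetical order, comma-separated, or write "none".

none

Target proc41 = [74, 82].
Intermediaries M with M overlaps proc41: none.
Union: none.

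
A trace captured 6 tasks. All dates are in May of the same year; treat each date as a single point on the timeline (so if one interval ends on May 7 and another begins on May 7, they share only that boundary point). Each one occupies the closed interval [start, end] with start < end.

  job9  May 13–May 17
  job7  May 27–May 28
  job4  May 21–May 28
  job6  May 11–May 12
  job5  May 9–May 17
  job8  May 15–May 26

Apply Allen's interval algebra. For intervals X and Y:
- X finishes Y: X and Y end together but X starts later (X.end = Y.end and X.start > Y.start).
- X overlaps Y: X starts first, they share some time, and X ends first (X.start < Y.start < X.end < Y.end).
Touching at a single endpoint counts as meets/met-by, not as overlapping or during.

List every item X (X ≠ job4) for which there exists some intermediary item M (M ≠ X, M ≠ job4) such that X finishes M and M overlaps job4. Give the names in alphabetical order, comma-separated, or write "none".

none

Target job4 = [May 21, May 28].
Intermediaries M with M overlaps job4: job8.
Via job8 — items with X finishes job8: none.
Union: none.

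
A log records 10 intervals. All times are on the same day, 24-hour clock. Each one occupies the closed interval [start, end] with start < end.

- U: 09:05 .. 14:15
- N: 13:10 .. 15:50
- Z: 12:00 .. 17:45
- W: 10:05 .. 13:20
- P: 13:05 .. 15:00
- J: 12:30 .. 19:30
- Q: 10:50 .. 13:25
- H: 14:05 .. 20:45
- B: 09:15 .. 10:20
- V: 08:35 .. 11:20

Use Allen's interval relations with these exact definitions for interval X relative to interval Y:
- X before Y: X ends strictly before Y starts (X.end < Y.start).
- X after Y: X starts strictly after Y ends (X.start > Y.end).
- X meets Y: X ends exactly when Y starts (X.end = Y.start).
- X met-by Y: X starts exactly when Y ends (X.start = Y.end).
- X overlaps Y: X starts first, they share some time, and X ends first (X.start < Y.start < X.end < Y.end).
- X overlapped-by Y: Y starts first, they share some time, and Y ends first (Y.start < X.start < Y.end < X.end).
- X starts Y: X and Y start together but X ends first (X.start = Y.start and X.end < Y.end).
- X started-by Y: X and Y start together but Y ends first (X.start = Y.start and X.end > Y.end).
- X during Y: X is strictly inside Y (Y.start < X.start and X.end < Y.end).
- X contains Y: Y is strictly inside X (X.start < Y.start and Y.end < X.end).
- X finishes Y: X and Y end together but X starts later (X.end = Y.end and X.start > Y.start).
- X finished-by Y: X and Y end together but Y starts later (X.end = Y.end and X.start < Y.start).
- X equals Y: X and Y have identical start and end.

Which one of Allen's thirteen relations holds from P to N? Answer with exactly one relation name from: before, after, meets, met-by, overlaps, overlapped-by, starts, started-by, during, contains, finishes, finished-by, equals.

P = [13:05, 15:00]; N = [13:10, 15:50].
Compare endpoints: P.start < N.start, P.start < N.end, P.end > N.start, P.end < N.end.
That pattern is 'overlaps'.

overlaps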